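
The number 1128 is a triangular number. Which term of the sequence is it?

47

Set n(n+1)/2 = 1128, giving n² + n − 2256 = 0.
The discriminant is 1 + 8·1128 = 9025, and √9025 = 95.
So n = (-1 + 95) / 2 = 94/2 = 47.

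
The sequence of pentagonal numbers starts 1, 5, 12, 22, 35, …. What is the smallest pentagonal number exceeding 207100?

207390

Solve n(3n−1)/2 > 207100 for integer n.
The largest n with value ≤ 207100 is 371 (since 206276 ≤ 207100 < 207390), so the first above is n = 372, value 207390.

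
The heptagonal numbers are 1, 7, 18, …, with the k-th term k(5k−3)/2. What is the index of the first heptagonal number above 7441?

55

Solve n(5n−3)/2 > 7441 for integer n.
The largest n with value ≤ 7441 is 54 (since 7209 ≤ 7441 < 7480), so the first above is n = 55, value 7480.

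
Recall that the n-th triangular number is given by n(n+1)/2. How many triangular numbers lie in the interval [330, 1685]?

32

The n-th triangular number is n(n+1)/2.
Smallest index with value ≥ 330: n = 26 (giving 351).
Largest index with value ≤ 1685: n = 57 (giving 1653).
Indices 26 through 57: 32 terms.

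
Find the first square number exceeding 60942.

Solve n² > 60942 for integer n.
The largest n with value ≤ 60942 is 246 (since 60516 ≤ 60942 < 61009), so the first above is n = 247, value 61009.

61009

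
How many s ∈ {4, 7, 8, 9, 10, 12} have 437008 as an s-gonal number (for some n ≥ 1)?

1

s = 4: P(4, 661) = 436921 and P(4, 662) = 438244; 437008 is not s-gonal.
s = 7: P(7, 418) = 436183 and P(7, 419) = 438274; 437008 is not s-gonal.
s = 8: P(8, 382) = 437008. ✓
s = 9: P(9, 353) = 435249 and P(9, 354) = 437721; 437008 is not s-gonal.
s = 10: P(10, 330) = 434610 and P(10, 331) = 437251; 437008 is not s-gonal.
s = 12: P(12, 296) = 436896 and P(12, 297) = 439857; 437008 is not s-gonal.
Hits: s ∈ {8} → 1.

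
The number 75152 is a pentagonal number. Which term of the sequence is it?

224

Set n(3n−1)/2 = 75152, giving 3n² − n − 150304 = 0.
The discriminant is 1 + 24·75152 = 1803649, and √1803649 = 1343.
So n = (1 + 1343) / 6 = 1344/6 = 224.
Check: 224·(3·224 − 1)/2 = 75152. ✓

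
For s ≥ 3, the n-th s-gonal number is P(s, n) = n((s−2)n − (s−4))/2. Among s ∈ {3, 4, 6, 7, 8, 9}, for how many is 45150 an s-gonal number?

1

s = 3: P(3, 300) = 45150. ✓
s = 4: P(4, 212) = 44944 and P(4, 213) = 45369; 45150 is not s-gonal.
s = 6: P(6, 150) = 44850 and P(6, 151) = 45451; 45150 is not s-gonal.
s = 7: P(7, 134) = 44689 and P(7, 135) = 45360; 45150 is not s-gonal.
s = 8: P(8, 123) = 45141 and P(8, 124) = 45880; 45150 is not s-gonal.
s = 9: P(9, 113) = 44409 and P(9, 114) = 45201; 45150 is not s-gonal.
Hits: s ∈ {3} → 1.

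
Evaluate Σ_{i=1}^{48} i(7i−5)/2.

130144

Σ i(7i−5)/2 = (7Σi² − 5Σi) / 2 over i = 1..48.
Σi = 1176 and Σi² = 38024.
(7·38024 − 5·1176) / 2 = 260288/2 = 130144.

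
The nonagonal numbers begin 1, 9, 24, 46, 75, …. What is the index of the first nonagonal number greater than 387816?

Solve n(7n−5)/2 > 387816 for integer n.
The largest n with value ≤ 387816 is 333 (since 387279 ≤ 387816 < 389611), so the first above is n = 334, value 389611.

334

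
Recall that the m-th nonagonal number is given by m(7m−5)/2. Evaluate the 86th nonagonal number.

The 86th nonagonal number is n(7n−5)/2 with n = 86.
86·(7·86 − 5)/2 = 86·597/2 = 25671.

25671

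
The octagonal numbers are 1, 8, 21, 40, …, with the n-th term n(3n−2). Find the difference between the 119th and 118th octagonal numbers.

Consecutive octagonal numbers differ by 6n − 5: here 6·119 − 5 = 709.

709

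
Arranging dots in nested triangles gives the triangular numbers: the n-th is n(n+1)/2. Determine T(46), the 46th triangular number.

The 46th triangular number is n(n+1)/2 with n = 46.
46·47/2 = 2162/2 = 1081.

1081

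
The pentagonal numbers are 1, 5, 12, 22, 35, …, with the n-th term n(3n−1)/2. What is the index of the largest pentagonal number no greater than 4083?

52

Solve n(3n−1)/2 ≤ 4083 for integer n.
n = 52 gives 4030 ≤ 4083, while n = 53 gives 4187 > 4083; so the answer is index 52.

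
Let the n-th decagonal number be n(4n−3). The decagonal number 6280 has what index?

Set n(4n−3) = 6280, giving 4n² − 3n − 6280 = 0.
The discriminant is 9 + 16·6280 = 100489, and √100489 = 317.
So n = (3 + 317) / 8 = 320/8 = 40.
Check: 40·(4·40 − 3) = 6280. ✓

40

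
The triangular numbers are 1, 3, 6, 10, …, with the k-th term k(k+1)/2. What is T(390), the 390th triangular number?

76245

390·391/2 = 152490/2 = 76245.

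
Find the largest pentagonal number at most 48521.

48510

Solve n(3n−1)/2 ≤ 48521 for integer n.
n = 180 gives 48510 ≤ 48521, while n = 181 gives 49051 > 48521; so the answer is 48510.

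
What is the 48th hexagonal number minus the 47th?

189

Consecutive hexagonal numbers differ by 4n − 3: here 4·48 − 3 = 189.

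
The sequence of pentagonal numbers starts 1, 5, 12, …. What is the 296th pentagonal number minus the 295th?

886

Consecutive pentagonal numbers differ by 3n − 2: here 3·296 − 2 = 886.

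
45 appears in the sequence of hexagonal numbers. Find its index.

Set n(2n−1) = 45, giving 2n² − n − 45 = 0.
The discriminant is 1 + 8·45 = 361, and √361 = 19.
So n = (1 + 19) / 4 = 20/4 = 5.

5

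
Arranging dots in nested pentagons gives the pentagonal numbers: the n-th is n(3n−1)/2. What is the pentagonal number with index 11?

11·(3·11 − 1)/2 = 11·32/2 = 11·16 = 176.

176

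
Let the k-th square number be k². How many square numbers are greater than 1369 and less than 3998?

26

The n-th square number is n².
Smallest index with value > 1369: n = 38 (giving 1444).
Largest index with value < 3998: n = 63 (giving 3969).
Indices 38 through 63: 26 terms.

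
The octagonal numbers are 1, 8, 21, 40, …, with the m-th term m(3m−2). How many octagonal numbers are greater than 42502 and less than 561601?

The n-th octagonal number is n(3n−2).
Smallest index with value > 42502: n = 120 (giving 42960).
Largest index with value < 561601: n = 432 (giving 559008).
Indices 120 through 432: 313 terms.

313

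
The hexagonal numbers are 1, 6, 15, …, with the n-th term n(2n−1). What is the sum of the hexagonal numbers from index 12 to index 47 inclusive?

Σ i(2i−1) = 2Σi² − Σi over i = 12..47.
Σi = 1128 − 66 = 1062 and Σi² = 35720 − 506 = 35214.
2·35214 − 1·1062 = 69366.

69366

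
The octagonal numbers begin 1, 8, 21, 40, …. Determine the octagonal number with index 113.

113·(3·113 − 2) = 113·337 = 38081.

38081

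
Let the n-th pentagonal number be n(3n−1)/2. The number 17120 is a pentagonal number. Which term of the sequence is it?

Set n(3n−1)/2 = 17120, giving 3n² − n − 34240 = 0.
So n = (1 + 641) / 6 = 642/6 = 107.

107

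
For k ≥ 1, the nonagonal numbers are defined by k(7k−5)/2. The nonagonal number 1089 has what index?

18

Set n(7n−5)/2 = 1089, giving 7n² − 5n − 2178 = 0.
So n = (5 + 247) / 14 = 252/14 = 18.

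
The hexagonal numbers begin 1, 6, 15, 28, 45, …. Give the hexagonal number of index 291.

169071

The 291st hexagonal number is n(2n−1) with n = 291.
291·(2·291 − 1) = 291·581 = 169071.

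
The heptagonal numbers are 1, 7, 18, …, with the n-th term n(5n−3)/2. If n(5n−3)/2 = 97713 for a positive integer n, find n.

Set n(5n−3)/2 = 97713, giving 5n² − 3n − 195426 = 0.
So n = (3 + 1977) / 10 = 1980/10 = 198.

198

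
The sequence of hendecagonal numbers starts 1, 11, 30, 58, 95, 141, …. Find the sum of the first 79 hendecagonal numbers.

Σ i(9i−7)/2 = (9Σi² − 7Σi) / 2 over i = 1..79.
Σi = 3160 and Σi² = 167480.
(9·167480 − 7·3160) / 2 = 1485200/2 = 742600.

742600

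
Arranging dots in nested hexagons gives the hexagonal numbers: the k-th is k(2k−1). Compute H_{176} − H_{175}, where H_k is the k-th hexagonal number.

Consecutive hexagonal numbers differ by 4n − 3: here 4·176 − 3 = 701.

701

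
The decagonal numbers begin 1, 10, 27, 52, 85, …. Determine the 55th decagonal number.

11935

The 55th decagonal number is n(4n−3) with n = 55.
55·(4·55 − 3) = 55·217 = 11935.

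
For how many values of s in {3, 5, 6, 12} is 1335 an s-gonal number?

1

s = 3: P(3, 51) = 1326 and P(3, 52) = 1378; 1335 is not s-gonal.
s = 5: P(5, 30) = 1335. ✓
s = 6: P(6, 26) = 1326 and P(6, 27) = 1431; 1335 is not s-gonal.
s = 12: P(12, 16) = 1216 and P(12, 17) = 1377; 1335 is not s-gonal.
Hits: s ∈ {5} → 1.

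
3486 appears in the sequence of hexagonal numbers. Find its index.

Set n(2n−1) = 3486, giving 2n² − n − 3486 = 0.
The discriminant is 1 + 8·3486 = 27889, and √27889 = 167.
So n = (1 + 167) / 4 = 168/4 = 42.

42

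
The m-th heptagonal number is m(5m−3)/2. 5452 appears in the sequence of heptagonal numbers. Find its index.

47

Set n(5n−3)/2 = 5452, giving 5n² − 3n − 10904 = 0.
So n = (3 + 467) / 10 = 470/10 = 47.
Check: 47·(5·47 − 3)/2 = 5452. ✓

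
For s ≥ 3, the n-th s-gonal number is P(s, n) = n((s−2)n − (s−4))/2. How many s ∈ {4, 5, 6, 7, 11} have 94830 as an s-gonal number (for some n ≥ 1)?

s = 4: P(4, 307) = 94249 and P(4, 308) = 94864; 94830 is not s-gonal.
s = 5: P(5, 251) = 94376 and P(5, 252) = 95130; 94830 is not s-gonal.
s = 6: P(6, 218) = 94830. ✓
s = 7: P(7, 195) = 94770 and P(7, 196) = 95746; 94830 is not s-gonal.
s = 11: P(11, 145) = 94105 and P(11, 146) = 95411; 94830 is not s-gonal.
Hits: s ∈ {6} → 1.

1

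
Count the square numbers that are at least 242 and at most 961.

The n-th square number is n².
Smallest index with value ≥ 242: n = 16 (giving 256).
Largest index with value ≤ 961: n = 31 (giving 961).
Indices 16 through 31: 16 terms.

16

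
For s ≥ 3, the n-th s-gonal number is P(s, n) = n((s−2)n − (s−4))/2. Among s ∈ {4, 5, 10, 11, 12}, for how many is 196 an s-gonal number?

2

s = 4: P(4, 14) = 196. ✓
s = 5: P(5, 11) = 176 and P(5, 12) = 210; 196 is not s-gonal.
s = 10: P(10, 7) = 175 and P(10, 8) = 232; 196 is not s-gonal.
s = 11: P(11, 7) = 196. ✓
s = 12: P(12, 6) = 156 and P(12, 7) = 217; 196 is not s-gonal.
Hits: s ∈ {4, 11} → 2.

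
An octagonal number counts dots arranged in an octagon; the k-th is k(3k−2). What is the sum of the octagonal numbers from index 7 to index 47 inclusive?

104673

Σ i(3i−2) = 3Σi² − 2Σi over i = 7..47.
Σi = 1128 − 21 = 1107 and Σi² = 35720 − 91 = 35629.
3·35629 − 2·1107 = 104673.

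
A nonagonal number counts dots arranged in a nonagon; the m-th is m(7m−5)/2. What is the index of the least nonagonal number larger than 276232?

282

Solve n(7n−5)/2 > 276232 for integer n.
The largest n with value ≤ 276232 is 281 (since 275661 ≤ 276232 < 277629), so the first above is n = 282, value 277629.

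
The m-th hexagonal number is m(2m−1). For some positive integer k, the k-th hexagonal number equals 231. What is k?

11

Set n(2n−1) = 231, giving 2n² − n − 231 = 0.
The discriminant is 1 + 8·231 = 1849, and √1849 = 43.
So n = (1 + 43) / 4 = 44/4 = 11.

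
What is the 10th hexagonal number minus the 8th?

10·(2·10 − 1) = 190 and 8·(2·8 − 1) = 120.
Difference: 190 − 120 = 70.

70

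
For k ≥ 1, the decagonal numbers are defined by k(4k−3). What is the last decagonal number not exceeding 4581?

4522

Solve n(4n−3) ≤ 4581 for integer n.
n = 34 gives 4522 ≤ 4581, while n = 35 gives 4795 > 4581; so the answer is 4522.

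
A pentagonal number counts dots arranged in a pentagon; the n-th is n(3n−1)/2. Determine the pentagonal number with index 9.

The 9th pentagonal number is n(3n−1)/2 with n = 9.
9·(3·9 − 1)/2 = 9·26/2 = 9·13 = 117.

117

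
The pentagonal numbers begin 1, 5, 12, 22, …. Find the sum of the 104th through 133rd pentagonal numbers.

Σ i(3i−1)/2 = (3Σi² − Σi) / 2 over i = 104..133.
Σi = 8911 − 5356 = 3555 and Σi² = 793079 − 369564 = 423515.
(3·423515 − 1·3555) / 2 = 1266990/2 = 633495.

633495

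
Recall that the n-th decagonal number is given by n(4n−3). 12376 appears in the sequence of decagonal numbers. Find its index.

56

Set n(4n−3) = 12376, giving 4n² − 3n − 12376 = 0.
The discriminant is 9 + 16·12376 = 198025, and √198025 = 445.
So n = (3 + 445) / 8 = 448/8 = 56.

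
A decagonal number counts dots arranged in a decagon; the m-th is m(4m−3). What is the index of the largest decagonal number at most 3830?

Solve n(4n−3) ≤ 3830 for integer n.
n = 31 gives 3751 ≤ 3830, while n = 32 gives 4000 > 3830; so the answer is index 31.

31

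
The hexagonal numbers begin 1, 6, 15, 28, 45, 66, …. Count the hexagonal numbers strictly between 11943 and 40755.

65

The n-th hexagonal number is n(2n−1).
Smallest index with value > 11943: n = 78 (giving 12090).
Largest index with value < 40755: n = 142 (giving 40186).
Indices 78 through 142: 65 terms.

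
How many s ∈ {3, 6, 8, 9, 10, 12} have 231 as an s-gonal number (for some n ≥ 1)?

s = 3: P(3, 21) = 231. ✓
s = 6: P(6, 11) = 231. ✓
s = 8: P(8, 9) = 225 and P(8, 10) = 280; 231 is not s-gonal.
s = 9: P(9, 8) = 204 and P(9, 9) = 261; 231 is not s-gonal.
s = 10: P(10, 7) = 175 and P(10, 8) = 232; 231 is not s-gonal.
s = 12: P(12, 7) = 217 and P(12, 8) = 288; 231 is not s-gonal.
Hits: s ∈ {3, 6} → 2.

2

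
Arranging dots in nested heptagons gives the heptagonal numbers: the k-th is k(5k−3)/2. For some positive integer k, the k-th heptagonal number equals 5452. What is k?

Set n(5n−3)/2 = 5452, giving 5n² − 3n − 10904 = 0.
So n = (3 + 467) / 10 = 470/10 = 47.

47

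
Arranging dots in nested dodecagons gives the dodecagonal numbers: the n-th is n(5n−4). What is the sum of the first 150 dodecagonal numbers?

5636075

Σ i(5i−4) = 5Σi² − 4Σi over i = 1..150.
Σi = 11325 and Σi² = 1136275.
5·1136275 − 4·11325 = 5636075.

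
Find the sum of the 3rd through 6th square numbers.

86

Σ_{i=3}^{6} i² = 91 − 5 = 86.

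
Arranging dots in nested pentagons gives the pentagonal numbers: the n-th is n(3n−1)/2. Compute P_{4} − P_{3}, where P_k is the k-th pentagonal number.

Consecutive pentagonal numbers differ by 3n − 2: here 3·4 − 2 = 10.

10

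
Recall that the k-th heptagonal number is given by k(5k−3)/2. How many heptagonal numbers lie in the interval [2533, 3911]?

7

The n-th heptagonal number is n(5n−3)/2.
Smallest index with value ≥ 2533: n = 33 (giving 2673).
Largest index with value ≤ 3911: n = 39 (giving 3744).
Indices 33 through 39: 7 terms.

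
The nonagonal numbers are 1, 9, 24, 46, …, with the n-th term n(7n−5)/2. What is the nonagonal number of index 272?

272·(7·272 − 5)/2 = 272·1899/2 = 258264.

258264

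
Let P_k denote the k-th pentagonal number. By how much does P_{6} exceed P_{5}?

Consecutive pentagonal numbers differ by 3n − 2: here 3·6 − 2 = 16.

16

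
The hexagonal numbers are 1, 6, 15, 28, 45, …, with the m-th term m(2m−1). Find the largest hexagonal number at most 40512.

Solve n(2n−1) ≤ 40512 for integer n.
n = 142 gives 40186 ≤ 40512, while n = 143 gives 40755 > 40512; so the answer is 40186.

40186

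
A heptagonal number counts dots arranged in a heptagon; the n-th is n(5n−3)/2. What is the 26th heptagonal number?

26·(5·26 − 3)/2 = 26·127/2 = 1651.

1651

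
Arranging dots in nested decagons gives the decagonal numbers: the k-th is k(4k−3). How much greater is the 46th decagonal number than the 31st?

4575

46·(4·46 − 3) = 8326 and 31·(4·31 − 3) = 3751.
Difference: 8326 − 3751 = 4575.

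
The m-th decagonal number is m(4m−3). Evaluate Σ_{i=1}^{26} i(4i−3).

23751

Σ i(4i−3) = 4Σi² − 3Σi over i = 1..26.
Σi = 351 and Σi² = 6201.
4·6201 − 3·351 = 23751.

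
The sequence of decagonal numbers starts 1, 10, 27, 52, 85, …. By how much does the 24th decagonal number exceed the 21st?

531

24·(4·24 − 3) = 2232 and 21·(4·21 − 3) = 1701.
Difference: 2232 − 1701 = 531.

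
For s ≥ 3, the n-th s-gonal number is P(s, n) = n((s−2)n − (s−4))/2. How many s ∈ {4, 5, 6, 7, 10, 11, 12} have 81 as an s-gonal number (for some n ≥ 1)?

2

s = 4: P(4, 9) = 81. ✓
s = 5: P(5, 7) = 70 and P(5, 8) = 92; 81 is not s-gonal.
s = 6: P(6, 6) = 66 and P(6, 7) = 91; 81 is not s-gonal.
s = 7: P(7, 6) = 81. ✓
s = 10: P(10, 4) = 52 and P(10, 5) = 85; 81 is not s-gonal.
s = 11: P(11, 4) = 58 and P(11, 5) = 95; 81 is not s-gonal.
s = 12: P(12, 4) = 64 and P(12, 5) = 105; 81 is not s-gonal.
Hits: s ∈ {4, 7} → 2.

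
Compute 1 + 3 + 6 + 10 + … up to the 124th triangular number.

325500

Σ i(i+1)/2 = (Σi² + Σi) / 2 over i = 1..124.
Σi = 7750 and Σi² = 643250.
(1·643250 + 1·7750) / 2 = 651000/2 = 325500.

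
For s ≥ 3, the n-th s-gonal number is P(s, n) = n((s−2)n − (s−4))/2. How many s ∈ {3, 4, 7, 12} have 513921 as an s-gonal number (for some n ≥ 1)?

s = 3: P(3, 1013) = 513591 and P(3, 1014) = 514605; 513921 is not s-gonal.
s = 4: P(4, 716) = 512656 and P(4, 717) = 514089; 513921 is not s-gonal.
s = 7: P(7, 453) = 512343 and P(7, 454) = 514609; 513921 is not s-gonal.
s = 12: P(12, 321) = 513921. ✓
Hits: s ∈ {12} → 1.

1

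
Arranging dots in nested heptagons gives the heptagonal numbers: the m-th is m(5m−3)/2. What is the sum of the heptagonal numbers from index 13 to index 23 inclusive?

8888

Σ i(5i−3)/2 = (5Σi² − 3Σi) / 2 over i = 13..23.
Σi = 276 − 78 = 198 and Σi² = 4324 − 650 = 3674.
(5·3674 − 3·198) / 2 = 17776/2 = 8888.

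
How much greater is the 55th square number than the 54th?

n² − (n−1)² = 2n − 1, so 55² − 54² = 2·55 − 1 = 109.

109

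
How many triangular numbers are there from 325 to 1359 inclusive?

27

The n-th triangular number is n(n+1)/2.
Smallest index with value ≥ 325: n = 25 (giving 325).
Largest index with value ≤ 1359: n = 51 (giving 1326).
Indices 25 through 51: 27 terms.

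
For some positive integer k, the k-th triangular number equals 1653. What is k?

Set n(n+1)/2 = 1653, giving n² + n − 3306 = 0.
The discriminant is 1 + 8·1653 = 13225, and √13225 = 115.
So n = (-1 + 115) / 2 = 114/2 = 57.

57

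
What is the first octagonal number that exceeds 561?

645

Solve n(3n−2) > 561 for integer n.
The largest n with value ≤ 561 is 14 (since 560 ≤ 561 < 645), so the first above is n = 15, value 645.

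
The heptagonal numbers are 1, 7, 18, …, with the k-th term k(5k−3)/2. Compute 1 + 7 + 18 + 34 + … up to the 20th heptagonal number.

Σ i(5i−3)/2 = (5Σi² − 3Σi) / 2 over i = 1..20.
Σi = 210 and Σi² = 2870.
(5·2870 − 3·210) / 2 = 13720/2 = 6860.

6860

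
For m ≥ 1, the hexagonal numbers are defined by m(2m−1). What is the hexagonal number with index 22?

946

22·(2·22 − 1) = 22·43 = 946.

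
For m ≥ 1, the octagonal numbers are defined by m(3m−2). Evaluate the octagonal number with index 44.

5720

The 44th octagonal number is n(3n−2) with n = 44.
44·(3·44 − 2) = 44·130 = 5720.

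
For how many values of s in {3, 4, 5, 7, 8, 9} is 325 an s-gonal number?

2

s = 3: P(3, 25) = 325. ✓
s = 4: P(4, 18) = 324 and P(4, 19) = 361; 325 is not s-gonal.
s = 5: P(5, 14) = 287 and P(5, 15) = 330; 325 is not s-gonal.
s = 7: P(7, 11) = 286 and P(7, 12) = 342; 325 is not s-gonal.
s = 8: P(8, 10) = 280 and P(8, 11) = 341; 325 is not s-gonal.
s = 9: P(9, 10) = 325. ✓
Hits: s ∈ {3, 9} → 2.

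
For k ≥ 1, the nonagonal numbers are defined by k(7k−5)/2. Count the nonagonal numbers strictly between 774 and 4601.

21

The n-th nonagonal number is n(7n−5)/2.
Smallest index with value > 774: n = 16 (giving 856).
Largest index with value < 4601: n = 36 (giving 4446).
Indices 16 through 36: 21 terms.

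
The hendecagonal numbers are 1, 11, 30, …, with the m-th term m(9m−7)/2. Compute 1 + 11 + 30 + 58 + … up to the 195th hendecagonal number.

11141130

Σ i(9i−7)/2 = (9Σi² − 7Σi) / 2 over i = 1..195.
Σi = 19110 and Σi² = 2490670.
(9·2490670 − 7·19110) / 2 = 22282260/2 = 11141130.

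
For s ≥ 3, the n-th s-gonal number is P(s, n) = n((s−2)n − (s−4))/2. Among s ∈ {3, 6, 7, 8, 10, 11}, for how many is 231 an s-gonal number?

s = 3: P(3, 21) = 231. ✓
s = 6: P(6, 11) = 231. ✓
s = 7: P(7, 9) = 189 and P(7, 10) = 235; 231 is not s-gonal.
s = 8: P(8, 9) = 225 and P(8, 10) = 280; 231 is not s-gonal.
s = 10: P(10, 7) = 175 and P(10, 8) = 232; 231 is not s-gonal.
s = 11: P(11, 7) = 196 and P(11, 8) = 260; 231 is not s-gonal.
Hits: s ∈ {3, 6} → 2.

2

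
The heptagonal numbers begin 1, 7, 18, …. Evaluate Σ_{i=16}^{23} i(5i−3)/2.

Σ i(5i−3)/2 = (5Σi² − 3Σi) / 2 over i = 16..23.
Σi = 276 − 120 = 156 and Σi² = 4324 − 1240 = 3084.
(5·3084 − 3·156) / 2 = 14952/2 = 7476.

7476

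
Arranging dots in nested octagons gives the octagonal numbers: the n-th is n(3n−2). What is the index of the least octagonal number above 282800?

Solve n(3n−2) > 282800 for integer n.
The largest n with value ≤ 282800 is 307 (since 282133 ≤ 282800 < 283976), so the first above is n = 308, value 283976.

308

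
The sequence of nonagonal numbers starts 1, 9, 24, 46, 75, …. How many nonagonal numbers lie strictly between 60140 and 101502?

39

The n-th nonagonal number is n(7n−5)/2.
Smallest index with value > 60140: n = 132 (giving 60654).
Largest index with value < 101502: n = 170 (giving 100725).
Indices 132 through 170: 39 terms.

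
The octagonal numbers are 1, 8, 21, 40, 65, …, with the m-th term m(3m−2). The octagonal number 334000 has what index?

Set n(3n−2) = 334000, giving 3n² − 2n − 334000 = 0.
The discriminant is 4 + 12·334000 = 4008004, and √4008004 = 2002.
So n = (2 + 2002) / 6 = 2004/6 = 334.

334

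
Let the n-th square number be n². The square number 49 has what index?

We need n² = 49, so n = √49 = 7.
Check: 7² = 49. ✓

7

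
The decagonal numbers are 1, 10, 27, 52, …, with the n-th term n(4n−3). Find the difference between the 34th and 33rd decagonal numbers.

Consecutive decagonal numbers differ by 8n − 7: here 8·34 − 7 = 265.

265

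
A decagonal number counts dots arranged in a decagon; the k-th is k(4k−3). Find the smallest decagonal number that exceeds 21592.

21682

Solve n(4n−3) > 21592 for integer n.
The largest n with value ≤ 21592 is 73 (since 21097 ≤ 21592 < 21682), so the first above is n = 74, value 21682.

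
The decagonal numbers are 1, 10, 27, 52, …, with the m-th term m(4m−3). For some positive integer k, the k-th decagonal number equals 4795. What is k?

Set n(4n−3) = 4795, giving 4n² − 3n − 4795 = 0.
The discriminant is 9 + 16·4795 = 76729, and √76729 = 277.
So n = (3 + 277) / 8 = 280/8 = 35.

35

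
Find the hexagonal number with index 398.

The 398th hexagonal number is n(2n−1) with n = 398.
398·(2·398 − 1) = 398·795 = 316410.

316410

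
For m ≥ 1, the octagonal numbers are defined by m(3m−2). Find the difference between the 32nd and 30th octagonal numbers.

32·(3·32 − 2) = 3008 and 30·(3·30 − 2) = 2640.
Difference: 3008 − 2640 = 368.

368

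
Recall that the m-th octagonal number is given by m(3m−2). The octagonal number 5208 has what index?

Set n(3n−2) = 5208, giving 3n² − 2n − 5208 = 0.
The discriminant is 4 + 12·5208 = 62500, and √62500 = 250.
So n = (2 + 250) / 6 = 252/6 = 42.
Check: 42·(3·42 − 2) = 5208. ✓

42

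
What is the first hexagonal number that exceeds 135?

Solve n(2n−1) > 135 for integer n.
The largest n with value ≤ 135 is 8 (since 120 ≤ 135 < 153), so the first above is n = 9, value 153.

153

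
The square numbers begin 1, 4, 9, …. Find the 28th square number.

784

The 28th square number is n² with n = 28.
28² = 784.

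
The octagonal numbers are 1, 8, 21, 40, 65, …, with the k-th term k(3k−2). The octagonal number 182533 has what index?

247

Set n(3n−2) = 182533, giving 3n² − 2n − 182533 = 0.
The discriminant is 4 + 12·182533 = 2190400, and √2190400 = 1480.
So n = (2 + 1480) / 6 = 1482/6 = 247.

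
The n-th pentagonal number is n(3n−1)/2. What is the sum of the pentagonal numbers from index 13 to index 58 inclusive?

Σ i(3i−1)/2 = (3Σi² − Σi) / 2 over i = 13..58.
Σi = 1711 − 78 = 1633 and Σi² = 66729 − 650 = 66079.
(3·66079 − 1·1633) / 2 = 196604/2 = 98302.

98302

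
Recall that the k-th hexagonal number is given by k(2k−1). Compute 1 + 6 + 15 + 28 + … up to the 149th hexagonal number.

2216375

Σ i(2i−1) = 2Σi² − Σi over i = 1..149.
Σi = 11175 and Σi² = 1113775.
2·1113775 − 1·11175 = 2216375.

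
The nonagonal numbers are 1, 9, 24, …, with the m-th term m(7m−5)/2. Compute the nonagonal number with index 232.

187804

The 232nd nonagonal number is n(7n−5)/2 with n = 232.
232·(7·232 − 5)/2 = 232·1619/2 = 187804.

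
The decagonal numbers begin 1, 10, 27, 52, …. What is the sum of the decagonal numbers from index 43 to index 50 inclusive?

68244

Σ i(4i−3) = 4Σi² − 3Σi over i = 43..50.
Σi = 1275 − 903 = 372 and Σi² = 42925 − 25585 = 17340.
4·17340 − 3·372 = 68244.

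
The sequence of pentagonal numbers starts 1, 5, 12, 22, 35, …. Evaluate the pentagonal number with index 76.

8626

The 76th pentagonal number is n(3n−1)/2 with n = 76.
76·(3·76 − 1)/2 = 76·227/2 = 8626.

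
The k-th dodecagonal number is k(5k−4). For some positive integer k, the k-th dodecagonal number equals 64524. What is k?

Set n(5n−4) = 64524, giving 5n² − 4n − 64524 = 0.
The discriminant is 16 + 20·64524 = 1290496, and √1290496 = 1136.
So n = (4 + 1136) / 10 = 1140/10 = 114.

114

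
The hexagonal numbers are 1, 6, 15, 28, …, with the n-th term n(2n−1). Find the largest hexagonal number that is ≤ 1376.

Solve n(2n−1) ≤ 1376 for integer n.
n = 26 gives 1326 ≤ 1376, while n = 27 gives 1431 > 1376; so the answer is 1326.

1326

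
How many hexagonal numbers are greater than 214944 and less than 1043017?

394

The n-th hexagonal number is n(2n−1).
Smallest index with value > 214944: n = 329 (giving 216153).
Largest index with value < 1043017: n = 722 (giving 1041846).
Indices 329 through 722: 394 terms.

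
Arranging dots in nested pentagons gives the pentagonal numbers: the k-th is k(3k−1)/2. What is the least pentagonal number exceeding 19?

22

Solve n(3n−1)/2 > 19 for integer n.
The largest n with value ≤ 19 is 3 (since 12 ≤ 19 < 22), so the first above is n = 4, value 22.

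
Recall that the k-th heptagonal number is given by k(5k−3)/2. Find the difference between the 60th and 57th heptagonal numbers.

873

60·(5·60 − 3)/2 = 8910 and 57·(5·57 − 3)/2 = 8037.
Difference: 8910 − 8037 = 873.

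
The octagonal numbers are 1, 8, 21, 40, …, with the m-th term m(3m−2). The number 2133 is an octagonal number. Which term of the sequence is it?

Set n(3n−2) = 2133, giving 3n² − 2n − 2133 = 0.
The discriminant is 4 + 12·2133 = 25600, and √25600 = 160.
So n = (2 + 160) / 6 = 162/6 = 27.
Check: 27·(3·27 − 2) = 2133. ✓

27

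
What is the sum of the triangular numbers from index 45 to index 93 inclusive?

123235

Σ i(i+1)/2 = (Σi² + Σi) / 2 over i = 45..93.
Σi = 4371 − 990 = 3381 and Σi² = 272459 − 29370 = 243089.
(1·243089 + 1·3381) / 2 = 246470/2 = 123235.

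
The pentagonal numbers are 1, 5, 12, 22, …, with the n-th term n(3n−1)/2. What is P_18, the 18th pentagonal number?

477

The 18th pentagonal number is n(3n−1)/2 with n = 18.
18·(3·18 − 1)/2 = 18·53/2 = 477.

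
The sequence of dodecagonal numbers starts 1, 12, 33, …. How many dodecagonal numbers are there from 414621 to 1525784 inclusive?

264

The n-th dodecagonal number is n(5n−4).
Smallest index with value ≥ 414621: n = 289 (giving 416449).
Largest index with value ≤ 1525784: n = 552 (giving 1521312).
Indices 289 through 552: 264 terms.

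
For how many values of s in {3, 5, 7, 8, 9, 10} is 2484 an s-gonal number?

1

s = 3: P(3, 69) = 2415 and P(3, 70) = 2485; 2484 is not s-gonal.
s = 5: P(5, 40) = 2380 and P(5, 41) = 2501; 2484 is not s-gonal.
s = 7: P(7, 31) = 2356 and P(7, 32) = 2512; 2484 is not s-gonal.
s = 8: P(8, 29) = 2465 and P(8, 30) = 2640; 2484 is not s-gonal.
s = 9: P(9, 27) = 2484. ✓
s = 10: P(10, 25) = 2425 and P(10, 26) = 2626; 2484 is not s-gonal.
Hits: s ∈ {9} → 1.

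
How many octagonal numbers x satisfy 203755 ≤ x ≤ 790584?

253

The n-th octagonal number is n(3n−2).
Smallest index with value ≥ 203755: n = 261 (giving 203841).
Largest index with value ≤ 790584: n = 513 (giving 788481).
Indices 261 through 513: 253 terms.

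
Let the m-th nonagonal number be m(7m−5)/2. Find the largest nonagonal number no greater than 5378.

Solve n(7n−5)/2 ≤ 5378 for integer n.
n = 39 gives 5226 ≤ 5378, while n = 40 gives 5500 > 5378; so the answer is 5226.

5226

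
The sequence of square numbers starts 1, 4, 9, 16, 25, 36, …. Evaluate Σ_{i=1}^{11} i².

Σ_{i=1}^{11} i² = 11·12·23/6 = 506.

506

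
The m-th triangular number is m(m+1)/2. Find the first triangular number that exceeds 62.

66

Solve n(n+1)/2 > 62 for integer n.
The largest n with value ≤ 62 is 10 (since 55 ≤ 62 < 66), so the first above is n = 11, value 66.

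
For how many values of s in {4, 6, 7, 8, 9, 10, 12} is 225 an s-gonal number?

2

s = 4: P(4, 15) = 225. ✓
s = 6: P(6, 10) = 190 and P(6, 11) = 231; 225 is not s-gonal.
s = 7: P(7, 9) = 189 and P(7, 10) = 235; 225 is not s-gonal.
s = 8: P(8, 9) = 225. ✓
s = 9: P(9, 8) = 204 and P(9, 9) = 261; 225 is not s-gonal.
s = 10: P(10, 7) = 175 and P(10, 8) = 232; 225 is not s-gonal.
s = 12: P(12, 7) = 217 and P(12, 8) = 288; 225 is not s-gonal.
Hits: s ∈ {4, 8} → 2.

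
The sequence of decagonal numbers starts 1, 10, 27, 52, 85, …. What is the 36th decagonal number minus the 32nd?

36·(4·36 − 3) = 5076 and 32·(4·32 − 3) = 4000.
Difference: 5076 − 4000 = 1076.

1076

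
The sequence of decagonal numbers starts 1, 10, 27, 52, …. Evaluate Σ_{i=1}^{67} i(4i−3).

403206

Σ i(4i−3) = 4Σi² − 3Σi over i = 1..67.
Σi = 2278 and Σi² = 102510.
4·102510 − 3·2278 = 403206.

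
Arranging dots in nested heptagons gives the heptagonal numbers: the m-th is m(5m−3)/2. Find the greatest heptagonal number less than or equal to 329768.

328878

Solve n(5n−3)/2 ≤ 329768 for integer n.
n = 363 gives 328878 ≤ 329768, while n = 364 gives 330694 > 329768; so the answer is 328878.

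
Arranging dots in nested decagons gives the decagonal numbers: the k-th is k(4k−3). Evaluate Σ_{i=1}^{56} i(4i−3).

Σ i(4i−3) = 4Σi² − 3Σi over i = 1..56.
Σi = 1596 and Σi² = 60116.
4·60116 − 3·1596 = 235676.

235676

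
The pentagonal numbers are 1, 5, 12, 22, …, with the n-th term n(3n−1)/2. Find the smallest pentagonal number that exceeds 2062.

Solve n(3n−1)/2 > 2062 for integer n.
The largest n with value ≤ 2062 is 37 (since 2035 ≤ 2062 < 2147), so the first above is n = 38, value 2147.

2147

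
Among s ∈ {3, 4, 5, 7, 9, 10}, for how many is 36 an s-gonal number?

s = 3: P(3, 8) = 36. ✓
s = 4: P(4, 6) = 36. ✓
s = 5: P(5, 5) = 35 and P(5, 6) = 51; 36 is not s-gonal.
s = 7: P(7, 4) = 34 and P(7, 5) = 55; 36 is not s-gonal.
s = 9: P(9, 3) = 24 and P(9, 4) = 46; 36 is not s-gonal.
s = 10: P(10, 3) = 27 and P(10, 4) = 52; 36 is not s-gonal.
Hits: s ∈ {3, 4} → 2.

2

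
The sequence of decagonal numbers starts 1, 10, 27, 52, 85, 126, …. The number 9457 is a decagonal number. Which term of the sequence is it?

Set n(4n−3) = 9457, giving 4n² − 3n − 9457 = 0.
So n = (3 + 389) / 8 = 392/8 = 49.
Check: 49·(4·49 − 3) = 9457. ✓

49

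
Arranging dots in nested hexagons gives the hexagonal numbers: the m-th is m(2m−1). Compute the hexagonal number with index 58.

The 58th hexagonal number is n(2n−1) with n = 58.
58·(2·58 − 1) = 58·115 = 6670.

6670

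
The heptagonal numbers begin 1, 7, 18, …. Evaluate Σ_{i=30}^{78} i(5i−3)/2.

377741

Σ i(5i−3)/2 = (5Σi² − 3Σi) / 2 over i = 30..78.
Σi = 3081 − 435 = 2646 and Σi² = 161239 − 8555 = 152684.
(5·152684 − 3·2646) / 2 = 755482/2 = 377741.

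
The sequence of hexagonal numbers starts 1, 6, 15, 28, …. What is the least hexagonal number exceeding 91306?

Solve n(2n−1) > 91306 for integer n.
The largest n with value ≤ 91306 is 213 (since 90525 ≤ 91306 < 91378), so the first above is n = 214, value 91378.

91378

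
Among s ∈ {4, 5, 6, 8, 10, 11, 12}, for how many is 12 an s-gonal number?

2

s = 4: P(4, 3) = 9 and P(4, 4) = 16; 12 is not s-gonal.
s = 5: P(5, 3) = 12. ✓
s = 6: P(6, 2) = 6 and P(6, 3) = 15; 12 is not s-gonal.
s = 8: P(8, 2) = 8 and P(8, 3) = 21; 12 is not s-gonal.
s = 10: P(10, 2) = 10 and P(10, 3) = 27; 12 is not s-gonal.
s = 11: P(11, 2) = 11 and P(11, 3) = 30; 12 is not s-gonal.
s = 12: P(12, 2) = 12. ✓
Hits: s ∈ {5, 12} → 2.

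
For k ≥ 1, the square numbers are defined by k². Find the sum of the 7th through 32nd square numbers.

11349

Σ_{i=7}^{32} i² = 11440 − 91 = 11349.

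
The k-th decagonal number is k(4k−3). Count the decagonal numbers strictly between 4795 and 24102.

The n-th decagonal number is n(4n−3).
Smallest index with value > 4795: n = 36 (giving 5076).
Largest index with value < 24102: n = 77 (giving 23485).
Indices 36 through 77: 42 terms.

42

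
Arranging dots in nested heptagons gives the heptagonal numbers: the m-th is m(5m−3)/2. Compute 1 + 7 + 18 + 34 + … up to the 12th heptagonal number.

Σ i(5i−3)/2 = (5Σi² − 3Σi) / 2 over i = 1..12.
Σi = 78 and Σi² = 650.
(5·650 − 3·78) / 2 = 3016/2 = 1508.

1508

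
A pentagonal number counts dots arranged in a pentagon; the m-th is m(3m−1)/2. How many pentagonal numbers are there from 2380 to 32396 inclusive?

The n-th pentagonal number is n(3n−1)/2.
Smallest index with value ≥ 2380: n = 40 (giving 2380).
Largest index with value ≤ 32396: n = 147 (giving 32340).
Indices 40 through 147: 108 terms.

108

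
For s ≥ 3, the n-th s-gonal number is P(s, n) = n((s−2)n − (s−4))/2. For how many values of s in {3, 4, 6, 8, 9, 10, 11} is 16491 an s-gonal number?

s = 3: P(3, 181) = 16471 and P(3, 182) = 16653; 16491 is not s-gonal.
s = 4: P(4, 128) = 16384 and P(4, 129) = 16641; 16491 is not s-gonal.
s = 6: P(6, 91) = 16471 and P(6, 92) = 16836; 16491 is not s-gonal.
s = 8: P(8, 74) = 16280 and P(8, 75) = 16725; 16491 is not s-gonal.
s = 9: P(9, 69) = 16491. ✓
s = 10: P(10, 64) = 16192 and P(10, 65) = 16705; 16491 is not s-gonal.
s = 11: P(11, 60) = 15990 and P(11, 61) = 16531; 16491 is not s-gonal.
Hits: s ∈ {9} → 1.

1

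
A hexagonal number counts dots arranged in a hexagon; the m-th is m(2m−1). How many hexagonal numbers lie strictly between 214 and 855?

10

The n-th hexagonal number is n(2n−1).
Smallest index with value > 214: n = 11 (giving 231).
Largest index with value < 855: n = 20 (giving 780).
Indices 11 through 20: 10 terms.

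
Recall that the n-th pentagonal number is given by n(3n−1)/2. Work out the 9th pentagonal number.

117

The 9th pentagonal number is n(3n−1)/2 with n = 9.
9·(3·9 − 1)/2 = 9·26/2 = 9·13 = 117.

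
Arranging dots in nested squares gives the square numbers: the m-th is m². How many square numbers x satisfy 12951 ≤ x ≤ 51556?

114

The n-th square number is n².
Smallest index with value ≥ 12951: n = 114 (giving 12996).
Largest index with value ≤ 51556: n = 227 (giving 51529).
Indices 114 through 227: 114 terms.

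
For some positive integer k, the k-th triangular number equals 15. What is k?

Set n(n+1)/2 = 15, giving n² + n − 30 = 0.
The discriminant is 1 + 8·15 = 121, and √121 = 11.
So n = (-1 + 11) / 2 = 10/2 = 5.

5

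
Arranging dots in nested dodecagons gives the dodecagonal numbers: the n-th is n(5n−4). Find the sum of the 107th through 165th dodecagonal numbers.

5509774

Σ i(5i−4) = 5Σi² − 4Σi over i = 107..165.
Σi = 13695 − 5671 = 8024 and Σi² = 1511015 − 402641 = 1108374.
5·1108374 − 4·8024 = 5509774.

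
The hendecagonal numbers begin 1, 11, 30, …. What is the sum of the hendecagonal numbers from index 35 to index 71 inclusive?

479816

Σ i(9i−7)/2 = (9Σi² − 7Σi) / 2 over i = 35..71.
Σi = 2556 − 595 = 1961 and Σi² = 121836 − 13685 = 108151.
(9·108151 − 7·1961) / 2 = 959632/2 = 479816.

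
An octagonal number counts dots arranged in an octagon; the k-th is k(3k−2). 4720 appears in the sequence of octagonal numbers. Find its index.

Set n(3n−2) = 4720, giving 3n² − 2n − 4720 = 0.
So n = (2 + 238) / 6 = 240/6 = 40.

40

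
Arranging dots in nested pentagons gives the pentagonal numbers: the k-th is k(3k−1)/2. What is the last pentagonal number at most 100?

Solve n(3n−1)/2 ≤ 100 for integer n.
n = 8 gives 92 ≤ 100, while n = 9 gives 117 > 100; so the answer is 92.

92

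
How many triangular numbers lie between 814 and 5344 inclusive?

63

The n-th triangular number is n(n+1)/2.
Smallest index with value ≥ 814: n = 40 (giving 820).
Largest index with value ≤ 5344: n = 102 (giving 5253).
Indices 40 through 102: 63 terms.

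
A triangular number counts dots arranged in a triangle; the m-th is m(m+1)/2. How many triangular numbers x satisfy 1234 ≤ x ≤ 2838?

25

The n-th triangular number is n(n+1)/2.
Smallest index with value ≥ 1234: n = 50 (giving 1275).
Largest index with value ≤ 2838: n = 74 (giving 2775).
Indices 50 through 74: 25 terms.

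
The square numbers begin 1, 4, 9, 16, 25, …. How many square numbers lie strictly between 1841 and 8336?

49

The n-th square number is n².
Smallest index with value > 1841: n = 43 (giving 1849).
Largest index with value < 8336: n = 91 (giving 8281).
Indices 43 through 91: 49 terms.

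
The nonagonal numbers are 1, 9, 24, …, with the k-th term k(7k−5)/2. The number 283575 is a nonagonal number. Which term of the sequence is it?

Set n(7n−5)/2 = 283575, giving 7n² − 5n − 567150 = 0.
So n = (5 + 3985) / 14 = 3990/14 = 285.

285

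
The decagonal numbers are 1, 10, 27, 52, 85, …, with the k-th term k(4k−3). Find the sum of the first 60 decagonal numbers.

289750

Σ i(4i−3) = 4Σi² − 3Σi over i = 1..60.
Σi = 1830 and Σi² = 73810.
4·73810 − 3·1830 = 289750.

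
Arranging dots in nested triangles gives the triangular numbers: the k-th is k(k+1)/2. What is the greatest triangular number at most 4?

3

Solve n(n+1)/2 ≤ 4 for integer n.
n = 2 gives 3 ≤ 4, while n = 3 gives 6 > 4; so the answer is 3.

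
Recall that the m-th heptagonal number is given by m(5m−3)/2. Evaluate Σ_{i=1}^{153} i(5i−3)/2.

Σ i(5i−3)/2 = (5Σi² − 3Σi) / 2 over i = 1..153.
Σi = 11781 and Σi² = 1205589.
(5·1205589 − 3·11781) / 2 = 5992602/2 = 2996301.

2996301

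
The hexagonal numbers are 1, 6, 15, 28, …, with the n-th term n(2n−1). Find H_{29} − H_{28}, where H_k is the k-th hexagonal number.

Consecutive hexagonal numbers differ by 4n − 3: here 4·29 − 3 = 113.

113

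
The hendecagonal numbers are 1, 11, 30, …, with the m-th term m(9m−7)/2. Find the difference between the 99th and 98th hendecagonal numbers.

883

Consecutive hendecagonal numbers differ by 9n − 8: here 9·99 − 8 = 883.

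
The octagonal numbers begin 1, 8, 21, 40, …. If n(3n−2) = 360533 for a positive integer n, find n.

347

Set n(3n−2) = 360533, giving 3n² − 2n − 360533 = 0.
The discriminant is 4 + 12·360533 = 4326400, and √4326400 = 2080.
So n = (2 + 2080) / 6 = 2082/6 = 347.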